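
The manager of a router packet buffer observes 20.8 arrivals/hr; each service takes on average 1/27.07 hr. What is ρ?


ρ = λ/μ = 20.8/27.07 = 0.7684

Final: 0.7684


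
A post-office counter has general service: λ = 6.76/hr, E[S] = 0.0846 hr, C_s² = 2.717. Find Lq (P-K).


ρ = λ·E[S] = 6.76·0.0846 = 0.5719
Lq = ρ²(1+C_s²)/(2(1−ρ)) = 0.3271·(1+2.717)/(2·0.4281)
= 0.3271·3.7170/0.8562 = 1.41987

Final: 1.41987


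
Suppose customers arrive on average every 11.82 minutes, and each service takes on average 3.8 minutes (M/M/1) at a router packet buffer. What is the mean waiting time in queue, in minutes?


λ = 60/11.82 = 5.0761 /hr
μ = 60/3.8 = 15.7895 /hr
ρ = λ/μ = 5.0761/15.7895 = 0.3215
Wq = ρ/(μ−λ) = 0.3215/(15.7895−5.0761) = 0.03001 hr
In minutes: 0.03001·60 = 1.800 min

Final: 1.800 min


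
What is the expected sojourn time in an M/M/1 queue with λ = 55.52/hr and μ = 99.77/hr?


W = 1/(μ−λ) = 1/(99.77 − 55.52) = 1/44.25 = 0.02260 hr

Final: 0.02260 hr


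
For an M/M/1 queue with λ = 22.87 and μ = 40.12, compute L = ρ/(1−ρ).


ρ = λ/μ = 22.87/40.12 = 0.5700
L = ρ/(1−ρ) = 0.5700/(1 − 0.5700) = 0.5700/0.4300 = 1.3258

Final: 1.3258


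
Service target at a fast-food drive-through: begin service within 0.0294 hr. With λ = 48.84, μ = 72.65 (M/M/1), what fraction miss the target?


ρ = 48.84/72.65 = 0.6723
P(Wq > t) = ρ·e^{−(μ−λ)t} = 0.6723·e^{−0.7000}
= 0.6723·0.496578 = 0.333832

Final: 0.333832


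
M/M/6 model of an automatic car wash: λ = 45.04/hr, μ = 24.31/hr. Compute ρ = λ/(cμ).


ρ = λ/(cμ) = 45.04/(6·24.31) = 45.04/145.86 = 0.3088

Final: 0.3088


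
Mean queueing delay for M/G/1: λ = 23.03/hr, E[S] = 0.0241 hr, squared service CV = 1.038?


ρ = λ·E[S] = 23.03·0.0241 = 0.5550
E[S²] = E[S]²(1+C_s²) = 0.0241²·(1+1.038) = 0.001184
Wq = λ·E[S²]/(2(1−ρ)) = 23.03·0.001184/(2·0.4450) = 0.03063 hr

Final: 0.03063 hr


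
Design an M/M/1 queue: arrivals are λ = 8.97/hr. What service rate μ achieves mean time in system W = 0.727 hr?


W = 1/(μ−λ) ⇒ μ − λ = 1/W = 1/0.727 = 1.3755
μ = λ + 1/W = 8.97 + 1.3755 = 10.3455 per hr

Final: 10.3455 /hr


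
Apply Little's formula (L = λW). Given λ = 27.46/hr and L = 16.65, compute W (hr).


W = L/λ = 16.65/27.46 = 0.6063 hr

Final: 0.6063 hr


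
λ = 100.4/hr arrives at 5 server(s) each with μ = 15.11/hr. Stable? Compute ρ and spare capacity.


Total capacity cμ = 5·15.11 = 75.55/hr
ρ = λ/(cμ) = 100.4/75.55 = 1.3289
Stable ⇔ ρ < 1: NO
Spare capacity = cμ − λ = 75.55 − 100.4 = -24.85/hr

Final: ρ = 1.3289; unstable; margin = -24.85/hr


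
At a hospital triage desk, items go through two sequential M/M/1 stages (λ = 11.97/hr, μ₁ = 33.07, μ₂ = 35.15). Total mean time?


Each node sees arrival rate λ = 11.97/hr (tandem ⇒ throughput preserved).
W₁ = 1/(μ₁−λ) = 1/(33.07−11.97) = 0.04739 hr
W₂ = 1/(μ₂−λ) = 1/(35.15−11.97) = 0.04314 hr
W_total = W₁ + W₂ = 0.04739 + 0.04314 = 0.09053 hr

Final: 0.09053 hr


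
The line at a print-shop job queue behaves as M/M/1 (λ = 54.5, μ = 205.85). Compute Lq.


ρ = 54.5/205.85 = 0.2648
Lq = ρ²/(1−ρ) = 0.07010/0.7352 = 0.09534

Final: 0.09534


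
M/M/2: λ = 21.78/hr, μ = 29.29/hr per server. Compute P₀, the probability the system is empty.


a = λ/μ = 21.78/29.29 = 0.7436; ρ = a/c = 0.3718
Σ_{k=0}^{1} a^k/k! (terms k=0..1) = 1.00000 + 0.74360 = 1.74360
Tail: a^2/(2!(1−ρ)) = 0.55294/(2·0.6282) = 0.44010
P₀ = 1/(1.74360 + 0.44010) = 1/2.18370 = 0.457939

Final: 0.457939


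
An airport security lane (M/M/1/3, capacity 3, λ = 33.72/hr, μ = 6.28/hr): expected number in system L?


ρ = 33.72/6.28 = 5.3694
L = ρ[1 − (K+1)ρ^K + Kρ^(K+1)] / [(1−ρ)(1−ρ^(K+1))]
Numerator: 5.3694·(1 − 4·154.804566 + 3·831.211779) = 10069.914596
Denominator: (-4.3694)·(-830.211779) = 3627.549556
L = 10069.914596/3627.549556 = 2.7760

Final: 2.7760


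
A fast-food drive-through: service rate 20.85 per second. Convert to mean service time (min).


Mean service time = 1/μ = 1/20.85 second = 0.04796 second
In minutes: 0.04796 × 0.0166667 = 0.0007994 min

Final: 0.0007994 min


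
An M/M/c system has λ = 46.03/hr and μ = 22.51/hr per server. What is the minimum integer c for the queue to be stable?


Stability requires cμ > λ ⇔ c > λ/μ.
λ/μ = 46.03/22.51 = 2.0449
Minimum integer c = ⌊2.0449⌋ + 1 = 3
Check: 3·22.51 = 67.53 > 46.03, while 2·22.51 = 45.02 ≤ 46.03

Final: 3 servers


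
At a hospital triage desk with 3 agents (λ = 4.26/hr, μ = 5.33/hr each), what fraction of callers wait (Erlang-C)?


a = λ/μ = 0.7992; ρ = a/3 = 0.2664
P₀ = 0.447498 (from M/M/c formula)
C(c,a) = [a^c/(c!(1−ρ))]·P₀ = [0.51056/(6·0.7336)]·0.447498
= 0.11600·0.447498 = 0.051908

Final: 0.051908


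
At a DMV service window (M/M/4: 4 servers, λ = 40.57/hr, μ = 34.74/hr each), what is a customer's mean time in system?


a = 1.1678; ρ = 0.2920; P₀ = 0.310114
Lq = P₀·a^c·ρ/(c!(1−ρ)²) = 0.01400
Wq = Lq/λ = 0.01400/40.57 = 0.0003450 hr
W = Wq + 1/μ = 0.0003450 + 0.02879 = 0.02913 hr

Final: 0.02913 hr


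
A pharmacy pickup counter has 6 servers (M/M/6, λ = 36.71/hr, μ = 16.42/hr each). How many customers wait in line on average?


a = λ/μ = 2.2357; ρ = a/6 = 0.3726
P₀ = 0.106608
Lq = P₀·a^c·ρ / (c!·(1−ρ)²) = 0.106608·124.87267·0.3726/(720·0.39361)
= 0.01750

Final: 0.01750


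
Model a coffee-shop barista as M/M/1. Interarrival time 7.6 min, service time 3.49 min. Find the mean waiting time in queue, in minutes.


λ = 60/7.6 = 7.8947 /hr
μ = 60/3.49 = 17.1920 /hr
ρ = λ/μ = 7.8947/17.1920 = 0.4592
Wq = ρ/(μ−λ) = 0.4592/(17.1920−7.8947) = 0.04939 hr
In minutes: 0.04939·60 = 2.964 min

Final: 2.964 min


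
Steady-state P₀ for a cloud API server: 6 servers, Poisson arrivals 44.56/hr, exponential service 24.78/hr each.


a = λ/μ = 44.56/24.78 = 1.7982; ρ = a/c = 0.2997
Σ_{k=0}^{5} a^k/k! (terms k=0..5) = 1.00000 + 1.79822 + 1.61681 + 0.96913 + 0.43568 + 0.15669 = 5.97652
Tail: a^6/(6!(1−ρ)) = 33.81141/(720·0.7003) = 0.06706
P₀ = 1/(5.97652 + 0.06706) = 1/6.04358 = 0.165465

Final: 0.165465


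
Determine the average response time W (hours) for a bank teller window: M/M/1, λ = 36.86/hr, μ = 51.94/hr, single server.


W = 1/(μ−λ) = 1/(51.94 − 36.86) = 1/15.08 = 0.06631 hr

Final: 0.06631 hr


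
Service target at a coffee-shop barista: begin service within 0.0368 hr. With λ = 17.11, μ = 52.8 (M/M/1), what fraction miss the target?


ρ = 17.11/52.8 = 0.3241
P(Wq > t) = ρ·e^{−(μ−λ)t} = 0.3241·e^{−1.3134}
= 0.3241·0.268906 = 0.087140

Final: 0.087140


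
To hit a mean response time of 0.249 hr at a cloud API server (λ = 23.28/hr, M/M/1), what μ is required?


W = 1/(μ−λ) ⇒ μ − λ = 1/W = 1/0.249 = 4.0161
μ = λ + 1/W = 23.28 + 4.0161 = 27.2961 per hr

Final: 27.2961 /hr


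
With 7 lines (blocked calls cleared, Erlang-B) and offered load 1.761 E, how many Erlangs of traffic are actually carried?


B(7,1.761) = 0.001792 (Erlang-B)
Carried load = a(1 − B) = 1.761·(1 − 0.001792) = 1.761·0.998208 = 1.7578 E

Final: 1.7578 Erlangs


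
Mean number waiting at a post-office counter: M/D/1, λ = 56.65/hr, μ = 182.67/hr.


ρ = 56.65/182.67 = 0.3101
M/D/1: Lq = ρ²/(2(1−ρ)) = 0.09618/(2·0.6899) = 0.06970

Final: 0.06970


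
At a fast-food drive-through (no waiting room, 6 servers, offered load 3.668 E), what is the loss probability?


B(c,a) = (a^c/c!) / Σ_{k=0}^{c} a^k/k!
a^6/6! = 3.382544
Σ terms (k=0..6): 1.00000 + 3.66800 + 6.72711 + 8.22502 + 7.54234 + 5.53306 + 3.38254 = 36.078071
B = 3.382544/36.078071 = 0.093756

Final: 0.093756


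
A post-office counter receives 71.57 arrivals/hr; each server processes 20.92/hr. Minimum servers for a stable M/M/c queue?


Stability requires cμ > λ ⇔ c > λ/μ.
λ/μ = 71.57/20.92 = 3.4211
Minimum integer c = ⌊3.4211⌋ + 1 = 4
Check: 4·20.92 = 83.68 > 71.57, while 3·20.92 = 62.76 ≤ 71.57

Final: 4 servers


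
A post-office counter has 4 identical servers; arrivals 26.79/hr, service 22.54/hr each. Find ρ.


ρ = λ/(cμ) = 26.79/(4·22.54) = 26.79/90.16 = 0.2971

Final: 0.2971


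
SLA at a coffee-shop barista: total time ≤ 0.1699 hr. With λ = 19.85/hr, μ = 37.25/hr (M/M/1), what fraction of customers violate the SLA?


W ~ Exponential(μ−λ) for M/M/1.
μ − λ = 37.25 − 19.85 = 17.4000
P(W > t) = e^{−(μ−λ)t} = e^{−2.9563} = 0.052013

Final: 0.052013


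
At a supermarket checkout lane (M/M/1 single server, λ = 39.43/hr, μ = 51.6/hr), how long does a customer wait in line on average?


ρ = 39.43/51.6 = 0.7641
Wq = ρ/(μ−λ) = 0.7641/(51.6 − 39.43) = 0.7641/12.17 = 0.06279 hr

Final: 0.06279 hr


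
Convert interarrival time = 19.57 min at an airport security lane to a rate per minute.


λ = 1/(interarrival time) in consistent units.
1 minute = 1 min, so λ = 1/19.57 = 0.05110 per minute

Final: 0.05110 /min


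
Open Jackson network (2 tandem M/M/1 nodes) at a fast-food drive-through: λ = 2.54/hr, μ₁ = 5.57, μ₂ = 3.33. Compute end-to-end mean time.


Each node sees arrival rate λ = 2.54/hr (tandem ⇒ throughput preserved).
W₁ = 1/(μ₁−λ) = 1/(5.57−2.54) = 0.33003 hr
W₂ = 1/(μ₂−λ) = 1/(3.33−2.54) = 1.26582 hr
W_total = W₁ + W₂ = 0.33003 + 1.26582 = 1.59586 hr

Final: 1.59586 hr


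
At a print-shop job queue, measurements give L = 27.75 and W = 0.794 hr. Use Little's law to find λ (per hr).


λ = L/W = 27.75/0.794 = 34.9496 /hr

Final: 34.9496 /hr


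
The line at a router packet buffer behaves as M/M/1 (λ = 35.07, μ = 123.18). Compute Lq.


ρ = 35.07/123.18 = 0.2847
Lq = ρ²/(1−ρ) = 0.08106/0.7153 = 0.1133

Final: 0.1133


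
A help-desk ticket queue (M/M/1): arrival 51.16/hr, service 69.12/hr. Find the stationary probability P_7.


ρ = 51.16/69.12 = 0.7402
P_n = (1−ρ)·ρ^n = (1 − 0.7402)·0.7402^7 = 0.2598·0.121699 = 0.031622

Final: 0.031622


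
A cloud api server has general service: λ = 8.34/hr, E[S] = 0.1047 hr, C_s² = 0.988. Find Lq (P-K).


ρ = λ·E[S] = 8.34·0.1047 = 0.8732
Lq = ρ²(1+C_s²)/(2(1−ρ)) = 0.7625·(1+0.988)/(2·0.1268)
= 0.7625·1.9880/0.2536 = 5.97703

Final: 5.97703


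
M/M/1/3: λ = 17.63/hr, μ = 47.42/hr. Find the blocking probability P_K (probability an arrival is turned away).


ρ = λ/μ = 17.63/47.42 = 0.3718
P_K = (1−ρ)ρ^K/(1−ρ^(K+1)) = (0.6282·0.051389)/(1 − 0.019106)
= 0.032284/0.980894 = 0.032912

Final: 0.032912


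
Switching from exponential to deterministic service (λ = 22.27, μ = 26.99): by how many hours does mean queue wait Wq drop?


ρ = 22.27/26.99 = 0.8251
Wq(M/M/1) = ρ/(μ−λ) = 0.8251/4.72 = 0.17481 hr
Wq(M/D/1) = ρ/(2(μ−λ)) = 0.08741 hr
Savings = 0.17481 − 0.08741 = 0.08741 hr

Final: 0.08741 hr


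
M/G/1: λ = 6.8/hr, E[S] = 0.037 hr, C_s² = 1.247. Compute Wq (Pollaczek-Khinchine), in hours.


ρ = λ·E[S] = 6.8·0.037 = 0.2516
E[S²] = E[S]²(1+C_s²) = 0.037²·(1+1.247) = 0.003076
Wq = λ·E[S²]/(2(1−ρ)) = 6.8·0.003076/(2·0.7484) = 0.01397 hr

Final: 0.01397 hr


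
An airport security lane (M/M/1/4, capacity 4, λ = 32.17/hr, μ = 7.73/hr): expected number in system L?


ρ = 32.17/7.73 = 4.1617
L = ρ[1 − (K+1)ρ^K + Kρ^(K+1)] / [(1−ρ)(1−ρ^(K+1))]
Numerator: 4.1617·(1 − 5·299.975833 + 4·1248.411714) = 14544.201368
Denominator: (-3.1617)·(-1247.411714) = 3943.951136
L = 14544.201368/3943.951136 = 3.6877

Final: 3.6877


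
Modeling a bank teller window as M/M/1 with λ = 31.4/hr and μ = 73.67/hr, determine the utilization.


ρ = λ/μ = 31.4/73.67 = 0.4262

Final: 0.4262


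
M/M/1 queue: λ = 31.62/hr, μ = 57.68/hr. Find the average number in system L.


ρ = λ/μ = 31.62/57.68 = 0.5482
L = ρ/(1−ρ) = 0.5482/(1 − 0.5482) = 0.5482/0.4518 = 1.2134

Final: 1.2134


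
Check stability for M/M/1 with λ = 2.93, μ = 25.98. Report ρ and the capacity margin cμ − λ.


Total capacity cμ = 1·25.98 = 25.98/hr
ρ = λ/(cμ) = 2.93/25.98 = 0.1128
Stable ⇔ ρ < 1: YES
Spare capacity = cμ − λ = 25.98 − 2.93 = 23.05/hr

Final: ρ = 0.1128; stable; margin = 23.05/hr


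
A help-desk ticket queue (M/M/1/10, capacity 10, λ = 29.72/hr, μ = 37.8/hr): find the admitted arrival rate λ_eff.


ρ = 0.7862; P_K = (1−ρ)ρ^10/(1−ρ^11) = 0.020771
λ_eff = λ(1 − P_K) = 29.72·(1 − 0.020771) = 29.72·0.979229 = 29.1027 /hr

Final: 29.1027 /hr


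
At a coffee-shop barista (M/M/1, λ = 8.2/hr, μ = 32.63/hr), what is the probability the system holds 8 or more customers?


ρ = 8.2/32.63 = 0.2513
P(N ≥ n) = ρ^n = 0.2513^8 = 0.00001591

Final: 0.00001591


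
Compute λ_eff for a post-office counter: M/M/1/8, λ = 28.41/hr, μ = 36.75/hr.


ρ = 0.7731; P_K = (1−ρ)ρ^8/(1−ρ^9) = 0.032115
λ_eff = λ(1 − P_K) = 28.41·(1 − 0.032115) = 28.41·0.967885 = 27.4976 /hr

Final: 27.4976 /hr


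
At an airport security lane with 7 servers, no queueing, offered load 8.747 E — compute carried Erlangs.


B(7,8.747) = 0.348643 (Erlang-B)
Carried load = a(1 − B) = 8.747·(1 − 0.348643) = 8.747·0.651357 = 5.6974 E

Final: 5.6974 Erlangs


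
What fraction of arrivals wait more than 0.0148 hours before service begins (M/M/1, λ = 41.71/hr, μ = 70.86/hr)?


ρ = 41.71/70.86 = 0.5886
P(Wq > t) = ρ·e^{−(μ−λ)t} = 0.5886·e^{−0.4314}
= 0.5886·0.649586 = 0.382363

Final: 0.382363


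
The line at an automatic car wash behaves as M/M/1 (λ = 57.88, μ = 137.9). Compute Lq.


ρ = 57.88/137.9 = 0.4197
Lq = ρ²/(1−ρ) = 0.1762/0.5803 = 0.3036

Final: 0.3036


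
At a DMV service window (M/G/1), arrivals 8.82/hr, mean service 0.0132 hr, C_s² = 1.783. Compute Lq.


ρ = λ·E[S] = 8.82·0.0132 = 0.1164
Lq = ρ²(1+C_s²)/(2(1−ρ)) = 0.01355·(1+1.783)/(2·0.8836)
= 0.01355·2.7830/1.7672 = 0.02135

Final: 0.02135


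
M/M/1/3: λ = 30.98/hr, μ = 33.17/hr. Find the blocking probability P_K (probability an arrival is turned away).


ρ = λ/μ = 30.98/33.17 = 0.9340
P_K = (1−ρ)ρ^K/(1−ρ^(K+1)) = (0.06602·0.814719)/(1 − 0.760928)
= 0.053791/0.239072 = 0.224998

Final: 0.224998


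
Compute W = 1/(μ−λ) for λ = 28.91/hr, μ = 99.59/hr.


W = 1/(μ−λ) = 1/(99.59 − 28.91) = 1/70.68 = 0.01415 hr

Final: 0.01415 hr


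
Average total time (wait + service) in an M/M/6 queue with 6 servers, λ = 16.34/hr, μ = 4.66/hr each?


a = 3.5064; ρ = 0.5844; P₀ = 0.028763
Lq = P₀·a^c·ρ/(c!(1−ρ)²) = 0.25123
Wq = Lq/λ = 0.25123/16.34 = 0.01538 hr
W = Wq + 1/μ = 0.01538 + 0.21459 = 0.22997 hr

Final: 0.22997 hr


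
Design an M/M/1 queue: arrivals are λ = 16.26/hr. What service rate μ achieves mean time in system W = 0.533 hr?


W = 1/(μ−λ) ⇒ μ − λ = 1/W = 1/0.533 = 1.8762
μ = λ + 1/W = 16.26 + 1.8762 = 18.1362 per hr

Final: 18.1362 /hr


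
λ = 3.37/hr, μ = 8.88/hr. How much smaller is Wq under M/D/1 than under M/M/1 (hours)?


ρ = 3.37/8.88 = 0.3795
Wq(M/M/1) = ρ/(μ−λ) = 0.3795/5.51 = 0.06888 hr
Wq(M/D/1) = ρ/(2(μ−λ)) = 0.03444 hr
Savings = 0.06888 − 0.03444 = 0.03444 hr

Final: 0.03444 hr


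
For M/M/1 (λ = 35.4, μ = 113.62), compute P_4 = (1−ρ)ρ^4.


ρ = 35.4/113.62 = 0.3116
P_n = (1−ρ)·ρ^n = (1 − 0.3116)·0.3116^4 = 0.6884·0.009423 = 0.006487

Final: 0.006487


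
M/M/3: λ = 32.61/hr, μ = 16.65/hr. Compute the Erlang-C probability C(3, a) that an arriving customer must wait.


a = λ/μ = 1.9586; ρ = a/3 = 0.6529
P₀ = 0.117876 (from M/M/c formula)
C(c,a) = [a^c/(c!(1−ρ))]·P₀ = [7.51294/(6·0.3471)]·0.117876
= 3.60699·0.117876 = 0.425176

Final: 0.425176


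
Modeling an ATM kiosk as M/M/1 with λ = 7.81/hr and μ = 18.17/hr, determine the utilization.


ρ = λ/μ = 7.81/18.17 = 0.4298

Final: 0.4298


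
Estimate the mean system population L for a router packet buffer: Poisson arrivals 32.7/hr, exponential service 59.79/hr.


ρ = λ/μ = 32.7/59.79 = 0.5469
L = ρ/(1−ρ) = 0.5469/(1 − 0.5469) = 0.5469/0.4531 = 1.2071

Final: 1.2071


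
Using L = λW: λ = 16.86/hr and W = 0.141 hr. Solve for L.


L = λW = 16.86·0.141 = 2.3773

Final: 2.3773


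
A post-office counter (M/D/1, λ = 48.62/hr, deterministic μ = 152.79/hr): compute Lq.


ρ = 48.62/152.79 = 0.3182
M/D/1: Lq = ρ²/(2(1−ρ)) = 0.1013/(2·0.6818) = 0.07426

Final: 0.07426


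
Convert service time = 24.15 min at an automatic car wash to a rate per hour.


μ = 1/(service time) in consistent units.
1 hour = 60 min, so μ = 60/24.15 = 2.4845 per hour

Final: 2.4845 /hr


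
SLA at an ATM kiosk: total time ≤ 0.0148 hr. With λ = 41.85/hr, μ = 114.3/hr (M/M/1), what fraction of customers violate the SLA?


W ~ Exponential(μ−λ) for M/M/1.
μ − λ = 114.3 − 41.85 = 72.4500
P(W > t) = e^{−(μ−λ)t} = e^{−1.0723} = 0.342234

Final: 0.342234


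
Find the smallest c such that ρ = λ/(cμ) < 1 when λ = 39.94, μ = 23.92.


Stability requires cμ > λ ⇔ c > λ/μ.
λ/μ = 39.94/23.92 = 1.6697
Minimum integer c = ⌊1.6697⌋ + 1 = 2
Check: 2·23.92 = 47.84 > 39.94, while 1·23.92 = 23.92 ≤ 39.94

Final: 2 servers


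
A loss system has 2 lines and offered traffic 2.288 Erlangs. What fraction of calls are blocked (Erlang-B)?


B(c,a) = (a^c/c!) / Σ_{k=0}^{c} a^k/k!
a^2/2! = 2.617472
Σ terms (k=0..2): 1.00000 + 2.28800 + 2.61747 = 5.905472
B = 2.617472/5.905472 = 0.443228

Final: 0.443228


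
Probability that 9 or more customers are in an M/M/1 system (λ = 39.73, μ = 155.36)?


ρ = 39.73/155.36 = 0.2557
P(N ≥ n) = ρ^n = 0.2557^9 = 0.000004678

Final: 0.000004678


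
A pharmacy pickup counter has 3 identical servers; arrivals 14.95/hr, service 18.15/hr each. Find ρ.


ρ = λ/(cμ) = 14.95/(3·18.15) = 14.95/54.45 = 0.2746

Final: 0.2746


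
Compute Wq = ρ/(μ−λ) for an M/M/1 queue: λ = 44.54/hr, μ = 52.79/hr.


ρ = 44.54/52.79 = 0.8437
Wq = ρ/(μ−λ) = 0.8437/(52.79 − 44.54) = 0.8437/8.25 = 0.1023 hr

Final: 0.1023 hr


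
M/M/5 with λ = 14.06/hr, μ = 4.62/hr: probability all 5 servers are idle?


a = λ/μ = 14.06/4.62 = 3.0433; ρ = a/c = 0.6087
Σ_{k=0}^{4} a^k/k! (terms k=0..4) = 1.00000 + 3.04329 + 4.63081 + 4.69763 + 3.57406 = 16.94579
Tail: a^5/(5!(1−ρ)) = 261.04581/(120·0.3913) = 5.55877
P₀ = 1/(16.94579 + 5.55877) = 1/22.50456 = 0.044435

Final: 0.044435


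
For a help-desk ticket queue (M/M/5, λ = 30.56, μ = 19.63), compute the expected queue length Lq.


a = λ/μ = 1.5568; ρ = a/5 = 0.3114
P₀ = 0.210399
Lq = P₀·a^c·ρ / (c!·(1−ρ)²) = 0.210399·9.14461·0.3114/(120·0.47422)
= 0.01053

Final: 0.01053


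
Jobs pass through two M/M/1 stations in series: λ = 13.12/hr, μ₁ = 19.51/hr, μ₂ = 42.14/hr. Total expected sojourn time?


Each node sees arrival rate λ = 13.12/hr (tandem ⇒ throughput preserved).
W₁ = 1/(μ₁−λ) = 1/(19.51−13.12) = 0.15649 hr
W₂ = 1/(μ₂−λ) = 1/(42.14−13.12) = 0.03446 hr
W_total = W₁ + W₂ = 0.15649 + 0.03446 = 0.19095 hr

Final: 0.19095 hr


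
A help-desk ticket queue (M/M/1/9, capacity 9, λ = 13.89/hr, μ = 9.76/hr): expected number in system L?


ρ = 13.89/9.76 = 1.4232
L = ρ[1 − (K+1)ρ^K + Kρ^(K+1)] / [(1−ρ)(1−ρ^(K+1))]
Numerator: 1.4232·(1 − 10·23.948144 + 9·34.081938) = 97.138926
Denominator: (-0.4232)·(-33.081938) = 13.998812
L = 97.138926/13.998812 = 6.9391

Final: 6.9391


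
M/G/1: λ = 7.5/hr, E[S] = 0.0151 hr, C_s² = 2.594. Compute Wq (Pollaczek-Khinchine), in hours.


ρ = λ·E[S] = 7.5·0.0151 = 0.1133
E[S²] = E[S]²(1+C_s²) = 0.0151²·(1+2.594) = 0.0008195
Wq = λ·E[S²]/(2(1−ρ)) = 7.5·0.0008195/(2·0.8868) = 0.003465 hr

Final: 0.003465 hr


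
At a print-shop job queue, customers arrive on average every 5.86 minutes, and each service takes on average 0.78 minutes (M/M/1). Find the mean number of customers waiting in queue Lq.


λ = 60/5.86 = 10.2389 /hr
μ = 60/0.78 = 76.9231 /hr
ρ = λ/μ = 10.2389/76.9231 = 0.1331
Lq = ρ²/(1−ρ) = 0.01772/0.8669 = 0.02044

Final: 0.02044


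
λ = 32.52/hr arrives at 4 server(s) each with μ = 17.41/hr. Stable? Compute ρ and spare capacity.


Total capacity cμ = 4·17.41 = 69.64/hr
ρ = λ/(cμ) = 32.52/69.64 = 0.4670
Stable ⇔ ρ < 1: YES
Spare capacity = cμ − λ = 69.64 − 32.52 = 37.12/hr

Final: ρ = 0.4670; stable; margin = 37.12/hr


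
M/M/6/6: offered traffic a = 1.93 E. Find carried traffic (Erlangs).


B(6,1.93) = 0.010458 (Erlang-B)
Carried load = a(1 − B) = 1.93·(1 − 0.010458) = 1.93·0.989542 = 1.9098 E

Final: 1.9098 Erlangs


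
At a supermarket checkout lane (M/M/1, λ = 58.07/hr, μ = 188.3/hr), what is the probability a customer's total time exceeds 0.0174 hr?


W ~ Exponential(μ−λ) for M/M/1.
μ − λ = 188.3 − 58.07 = 130.2300
P(W > t) = e^{−(μ−λ)t} = e^{−2.2660} = 0.103726

Final: 0.103726


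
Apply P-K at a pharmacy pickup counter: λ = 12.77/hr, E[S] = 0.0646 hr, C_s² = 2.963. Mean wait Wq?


ρ = λ·E[S] = 12.77·0.0646 = 0.8249
E[S²] = E[S]²(1+C_s²) = 0.0646²·(1+2.963) = 0.016538
Wq = λ·E[S²]/(2(1−ρ)) = 12.77·0.016538/(2·0.1751) = 0.60321 hr

Final: 0.60321 hr


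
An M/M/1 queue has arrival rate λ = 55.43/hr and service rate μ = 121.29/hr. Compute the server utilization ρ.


ρ = λ/μ = 55.43/121.29 = 0.4570

Final: 0.4570


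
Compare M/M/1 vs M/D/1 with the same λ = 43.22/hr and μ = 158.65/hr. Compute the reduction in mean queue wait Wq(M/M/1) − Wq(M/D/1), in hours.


ρ = 43.22/158.65 = 0.2724
Wq(M/M/1) = ρ/(μ−λ) = 0.2724/115.43 = 0.002360 hr
Wq(M/D/1) = ρ/(2(μ−λ)) = 0.001180 hr
Savings = 0.002360 − 0.001180 = 0.001180 hr

Final: 0.001180 hr


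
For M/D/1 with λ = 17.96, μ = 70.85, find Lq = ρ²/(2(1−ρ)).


ρ = 17.96/70.85 = 0.2535
M/D/1: Lq = ρ²/(2(1−ρ)) = 0.06426/(2·0.7465) = 0.04304

Final: 0.04304


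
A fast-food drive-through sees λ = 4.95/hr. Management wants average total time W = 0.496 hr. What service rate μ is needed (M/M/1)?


W = 1/(μ−λ) ⇒ μ − λ = 1/W = 1/0.496 = 2.0161
μ = λ + 1/W = 4.95 + 2.0161 = 6.9661 per hr

Final: 6.9661 /hr


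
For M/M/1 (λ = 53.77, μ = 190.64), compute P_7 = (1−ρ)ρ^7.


ρ = 53.77/190.64 = 0.2820
P_n = (1−ρ)·ρ^n = (1 − 0.2820)·0.2820^7 = 0.7180·0.0001420 = 0.0001019

Final: 0.0001019


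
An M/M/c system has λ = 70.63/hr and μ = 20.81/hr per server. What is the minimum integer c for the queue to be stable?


Stability requires cμ > λ ⇔ c > λ/μ.
λ/μ = 70.63/20.81 = 3.3940
Minimum integer c = ⌊3.3940⌋ + 1 = 4
Check: 4·20.81 = 83.24 > 70.63, while 3·20.81 = 62.43 ≤ 70.63

Final: 4 servers


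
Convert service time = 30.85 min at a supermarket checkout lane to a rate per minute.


μ = 1/(service time) in consistent units.
1 minute = 1 min, so μ = 1/30.85 = 0.03241 per minute

Final: 0.03241 /min


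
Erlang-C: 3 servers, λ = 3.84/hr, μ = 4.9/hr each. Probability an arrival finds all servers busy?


a = λ/μ = 0.7837; ρ = a/3 = 0.2612
P₀ = 0.454685 (from M/M/c formula)
C(c,a) = [a^c/(c!(1−ρ))]·P₀ = [0.48129/(6·0.7388)]·0.454685
= 0.10858·0.454685 = 0.049369

Final: 0.049369


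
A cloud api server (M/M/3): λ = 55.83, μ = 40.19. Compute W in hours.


a = 1.3892; ρ = 0.4631; P₀ = 0.238886
Lq = P₀·a^c·ρ/(c!(1−ρ)²) = 0.17142
Wq = Lq/λ = 0.17142/55.83 = 0.003070 hr
W = Wq + 1/μ = 0.003070 + 0.02488 = 0.02795 hr

Final: 0.02795 hr


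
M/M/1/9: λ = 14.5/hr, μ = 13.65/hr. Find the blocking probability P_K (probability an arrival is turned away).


ρ = λ/μ = 14.5/13.65 = 1.0623
P_K = (1−ρ)ρ^K/(1−ρ^(K+1)) = (-0.06227·1.722337)/(1 − 1.829589)
= -0.107252/-0.829589 = 0.129283

Final: 0.129283


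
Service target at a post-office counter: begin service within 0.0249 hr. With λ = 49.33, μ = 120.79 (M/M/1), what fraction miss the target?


ρ = 49.33/120.79 = 0.4084
P(Wq > t) = ρ·e^{−(μ−λ)t} = 0.4084·e^{−1.7794}
= 0.4084·0.168747 = 0.068915

Final: 0.068915


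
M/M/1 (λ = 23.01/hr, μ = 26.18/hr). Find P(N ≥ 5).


ρ = 23.01/26.18 = 0.8789
P(N ≥ n) = ρ^n = 0.8789^5 = 0.524487

Final: 0.524487


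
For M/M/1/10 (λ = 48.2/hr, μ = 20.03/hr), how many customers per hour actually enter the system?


ρ = 2.4064; P_K = (1−ρ)ρ^10/(1−ρ^11) = 0.584477
λ_eff = λ(1 − P_K) = 48.2·(1 − 0.584477) = 48.2·0.415523 = 20.0282 /hr

Final: 20.0282 /hr


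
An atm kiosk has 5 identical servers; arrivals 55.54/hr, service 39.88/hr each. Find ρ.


ρ = λ/(cμ) = 55.54/(5·39.88) = 55.54/199.40 = 0.2785

Final: 0.2785


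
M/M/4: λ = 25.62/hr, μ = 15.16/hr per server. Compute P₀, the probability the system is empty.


a = λ/μ = 25.62/15.16 = 1.6900; ρ = a/c = 0.4225
Σ_{k=0}^{3} a^k/k! (terms k=0..3) = 1.00000 + 1.68997 + 1.42801 + 0.80443 = 4.92241
Tail: a^4/(4!(1−ρ)) = 8.15680/(24·0.5775) = 0.58851
P₀ = 1/(4.92241 + 0.58851) = 1/5.51092 = 0.181458

Final: 0.181458


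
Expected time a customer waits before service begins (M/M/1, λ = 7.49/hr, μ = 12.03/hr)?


ρ = 7.49/12.03 = 0.6226
Wq = ρ/(μ−λ) = 0.6226/(12.03 − 7.49) = 0.6226/4.54 = 0.1371 hr

Final: 0.1371 hr


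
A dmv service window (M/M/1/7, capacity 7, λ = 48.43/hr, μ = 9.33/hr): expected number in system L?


ρ = 48.43/9.33 = 5.1908
L = ρ[1 − (K+1)ρ^K + Kρ^(K+1)] / [(1−ρ)(1−ρ^(K+1))]
Numerator: 5.1908·(1 − 8·101538.274077 + 7·527063.088271) = 14934589.182863
Denominator: (-4.1908)·(-527062.088271) = 2208802.534982
L = 14934589.182863/2208802.534982 = 6.7614

Final: 6.7614


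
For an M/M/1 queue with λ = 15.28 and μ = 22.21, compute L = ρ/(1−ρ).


ρ = λ/μ = 15.28/22.21 = 0.6880
L = ρ/(1−ρ) = 0.6880/(1 − 0.6880) = 0.6880/0.3120 = 2.2049

Final: 2.2049


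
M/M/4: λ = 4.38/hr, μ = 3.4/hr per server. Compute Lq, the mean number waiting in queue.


a = λ/μ = 1.2882; ρ = a/4 = 0.3221
P₀ = 0.274454
Lq = P₀·a^c·ρ / (c!·(1−ρ)²) = 0.274454·2.75411·0.3221/(24·0.45960)
= 0.02207

Final: 0.02207


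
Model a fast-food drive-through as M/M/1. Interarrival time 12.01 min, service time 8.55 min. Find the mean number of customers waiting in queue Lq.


λ = 60/12.01 = 4.9958 /hr
μ = 60/8.55 = 7.0175 /hr
ρ = λ/μ = 4.9958/7.0175 = 0.7119
Lq = ρ²/(1−ρ) = 0.5068/0.2881 = 1.7592

Final: 1.7592


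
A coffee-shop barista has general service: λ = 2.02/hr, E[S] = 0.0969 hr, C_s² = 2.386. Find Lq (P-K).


ρ = λ·E[S] = 2.02·0.0969 = 0.1957
Lq = ρ²(1+C_s²)/(2(1−ρ)) = 0.03831·(1+2.386)/(2·0.8043)
= 0.03831·3.3860/1.6085 = 0.08065

Final: 0.08065


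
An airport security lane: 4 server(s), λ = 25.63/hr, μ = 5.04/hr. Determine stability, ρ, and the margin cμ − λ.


Total capacity cμ = 4·5.04 = 20.16/hr
ρ = λ/(cμ) = 25.63/20.16 = 1.2713
Stable ⇔ ρ < 1: NO
Spare capacity = cμ − λ = 20.16 − 25.63 = -5.47/hr

Final: ρ = 1.2713; unstable; margin = -5.47/hr


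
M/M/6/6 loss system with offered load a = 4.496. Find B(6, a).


B(c,a) = (a^c/c!) / Σ_{k=0}^{c} a^k/k!
a^6/6! = 11.471635
Σ terms (k=0..6): 1.00000 + 4.49600 + 10.10701 + 15.14704 + 17.02527 + 15.30912 + 11.47163 = 74.556069
B = 11.471635/74.556069 = 0.153866

Final: 0.153866


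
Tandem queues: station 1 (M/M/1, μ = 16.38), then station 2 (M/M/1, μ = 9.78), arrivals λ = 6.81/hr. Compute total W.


Each node sees arrival rate λ = 6.81/hr (tandem ⇒ throughput preserved).
W₁ = 1/(μ₁−λ) = 1/(16.38−6.81) = 0.10449 hr
W₂ = 1/(μ₂−λ) = 1/(9.78−6.81) = 0.33670 hr
W_total = W₁ + W₂ = 0.10449 + 0.33670 = 0.44119 hr

Final: 0.44119 hr


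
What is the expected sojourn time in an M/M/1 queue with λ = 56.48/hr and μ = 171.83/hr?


W = 1/(μ−λ) = 1/(171.83 − 56.48) = 1/115.35 = 0.008669 hr

Final: 0.008669 hr


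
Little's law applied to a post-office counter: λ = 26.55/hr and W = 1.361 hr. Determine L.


L = λW = 26.55·1.361 = 36.1345

Final: 36.1345


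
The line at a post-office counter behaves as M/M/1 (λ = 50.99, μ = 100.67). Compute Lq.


ρ = 50.99/100.67 = 0.5065
Lq = ρ²/(1−ρ) = 0.2565/0.4935 = 0.5199

Final: 0.5199


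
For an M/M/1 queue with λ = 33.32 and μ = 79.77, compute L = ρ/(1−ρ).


ρ = λ/μ = 33.32/79.77 = 0.4177
L = ρ/(1−ρ) = 0.4177/(1 − 0.4177) = 0.4177/0.5823 = 0.7173

Final: 0.7173


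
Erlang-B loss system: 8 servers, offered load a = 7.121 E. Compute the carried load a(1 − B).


B(8,7.121) = 0.185778 (Erlang-B)
Carried load = a(1 − B) = 7.121·(1 − 0.185778) = 7.121·0.814222 = 5.7981 E

Final: 5.7981 Erlangs


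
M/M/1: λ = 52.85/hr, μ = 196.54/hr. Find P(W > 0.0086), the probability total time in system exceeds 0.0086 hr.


W ~ Exponential(μ−λ) for M/M/1.
μ − λ = 196.54 − 52.85 = 143.6900
P(W > t) = e^{−(μ−λ)t} = e^{−1.2357} = 0.290621

Final: 0.290621


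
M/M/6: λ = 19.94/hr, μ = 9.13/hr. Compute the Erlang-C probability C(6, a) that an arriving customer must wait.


a = λ/μ = 2.1840; ρ = a/6 = 0.3640
P₀ = 0.112306 (from M/M/c formula)
C(c,a) = [a^c/(c!(1−ρ))]·P₀ = [108.52412/(720·0.6360)]·0.112306
= 0.23699·0.112306 = 0.026616

Final: 0.026616


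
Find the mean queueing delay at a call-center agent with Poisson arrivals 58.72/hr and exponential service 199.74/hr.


ρ = 58.72/199.74 = 0.2940
Wq = ρ/(μ−λ) = 0.2940/(199.74 − 58.72) = 0.2940/141.02 = 0.002085 hr

Final: 0.002085 hr


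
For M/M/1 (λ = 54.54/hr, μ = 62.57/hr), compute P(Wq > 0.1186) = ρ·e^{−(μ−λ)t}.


ρ = 54.54/62.57 = 0.8717
P(Wq > t) = ρ·e^{−(μ−λ)t} = 0.8717·e^{−0.9524}
= 0.8717·0.385830 = 0.336314

Final: 0.336314


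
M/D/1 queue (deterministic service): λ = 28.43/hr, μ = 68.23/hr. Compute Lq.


ρ = 28.43/68.23 = 0.4167
M/D/1: Lq = ρ²/(2(1−ρ)) = 0.1736/(2·0.5833) = 0.14882

Final: 0.14882


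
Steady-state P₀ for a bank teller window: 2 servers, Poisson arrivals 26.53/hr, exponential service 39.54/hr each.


a = λ/μ = 26.53/39.54 = 0.6710; ρ = a/c = 0.3355
Σ_{k=0}^{1} a^k/k! (terms k=0..1) = 1.00000 + 0.67097 = 1.67097
Tail: a^2/(2!(1−ρ)) = 0.45020/(2·0.6645) = 0.33874
P₀ = 1/(1.67097 + 0.33874) = 1/2.00971 = 0.497585

Final: 0.497585


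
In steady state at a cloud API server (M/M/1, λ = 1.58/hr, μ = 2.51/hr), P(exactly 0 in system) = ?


ρ = 1.58/2.51 = 0.6295
P_n = (1−ρ)·ρ^n = (1 − 0.6295)·0.6295^0 = 0.3705·1.000000 = 0.370518

Final: 0.370518


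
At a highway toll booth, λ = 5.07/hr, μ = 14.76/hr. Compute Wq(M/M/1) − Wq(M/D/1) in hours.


ρ = 5.07/14.76 = 0.3435
Wq(M/M/1) = ρ/(μ−λ) = 0.3435/9.69 = 0.03545 hr
Wq(M/D/1) = ρ/(2(μ−λ)) = 0.01772 hr
Savings = 0.03545 − 0.01772 = 0.01772 hr

Final: 0.01772 hr


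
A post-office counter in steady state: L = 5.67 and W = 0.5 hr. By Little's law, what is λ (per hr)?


λ = L/W = 5.67/0.5 = 11.3400 /hr

Final: 11.3400 /hr


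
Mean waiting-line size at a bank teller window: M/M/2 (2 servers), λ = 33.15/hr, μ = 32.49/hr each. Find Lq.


a = λ/μ = 1.0203; ρ = a/2 = 0.5102
P₀ = 0.324366
Lq = P₀·a^c·ρ / (c!·(1−ρ)²) = 0.324366·1.04104·0.5102/(2·0.23995)
= 0.35897

Final: 0.35897


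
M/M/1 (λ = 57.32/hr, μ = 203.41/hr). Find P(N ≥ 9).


ρ = 57.32/203.41 = 0.2818
P(N ≥ n) = ρ^n = 0.2818^9 = 0.00001120

Final: 0.00001120


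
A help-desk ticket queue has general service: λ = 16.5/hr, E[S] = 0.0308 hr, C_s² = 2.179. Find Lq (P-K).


ρ = λ·E[S] = 16.5·0.0308 = 0.5082
Lq = ρ²(1+C_s²)/(2(1−ρ)) = 0.2583·(1+2.179)/(2·0.4918)
= 0.2583·3.1790/0.9836 = 0.83472

Final: 0.83472


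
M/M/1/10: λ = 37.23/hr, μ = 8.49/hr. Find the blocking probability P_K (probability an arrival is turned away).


ρ = λ/μ = 37.23/8.49 = 4.3852
P_K = (1−ρ)ρ^K/(1−ρ^(K+1)) = (-3.3852·2629380.632881)/(1 − 11530252.174578)
= -8900871.541697/-11530251.174578 = 0.771958

Final: 0.771958


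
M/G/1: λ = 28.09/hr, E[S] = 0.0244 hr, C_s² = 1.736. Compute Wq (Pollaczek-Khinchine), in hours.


ρ = λ·E[S] = 28.09·0.0244 = 0.6854
E[S²] = E[S]²(1+C_s²) = 0.0244²·(1+1.736) = 0.001629
Wq = λ·E[S²]/(2(1−ρ)) = 28.09·0.001629/(2·0.3146) = 0.07272 hr

Final: 0.07272 hr


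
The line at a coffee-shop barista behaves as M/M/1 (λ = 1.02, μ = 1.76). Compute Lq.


ρ = 1.02/1.76 = 0.5795
Lq = ρ²/(1−ρ) = 0.3359/0.4205 = 0.7988

Final: 0.7988


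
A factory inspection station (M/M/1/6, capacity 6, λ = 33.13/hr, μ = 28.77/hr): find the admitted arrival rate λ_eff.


ρ = 1.1515; P_K = (1−ρ)ρ^6/(1−ρ^7) = 0.209698
λ_eff = λ(1 − P_K) = 33.13·(1 − 0.209698) = 33.13·0.790302 = 26.1827 /hr

Final: 26.1827 /hr


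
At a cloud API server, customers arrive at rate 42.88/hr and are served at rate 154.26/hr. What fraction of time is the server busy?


ρ = λ/μ = 42.88/154.26 = 0.2780

Final: 0.2780


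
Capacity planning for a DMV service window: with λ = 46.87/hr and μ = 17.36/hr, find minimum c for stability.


Stability requires cμ > λ ⇔ c > λ/μ.
λ/μ = 46.87/17.36 = 2.6999
Minimum integer c = ⌊2.6999⌋ + 1 = 3
Check: 3·17.36 = 52.08 > 46.87, while 2·17.36 = 34.72 ≤ 46.87

Final: 3 servers


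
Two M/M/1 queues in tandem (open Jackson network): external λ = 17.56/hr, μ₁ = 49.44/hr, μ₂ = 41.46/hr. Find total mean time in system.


Each node sees arrival rate λ = 17.56/hr (tandem ⇒ throughput preserved).
W₁ = 1/(μ₁−λ) = 1/(49.44−17.56) = 0.03137 hr
W₂ = 1/(μ₂−λ) = 1/(41.46−17.56) = 0.04184 hr
W_total = W₁ + W₂ = 0.03137 + 0.04184 = 0.07321 hr

Final: 0.07321 hr


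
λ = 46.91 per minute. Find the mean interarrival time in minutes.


Mean interarrival time = 1/λ = 1/46.91 minute = 0.02132 minute
In minutes: 0.02132 × 1 = 0.02132 min

Final: 0.02132 min


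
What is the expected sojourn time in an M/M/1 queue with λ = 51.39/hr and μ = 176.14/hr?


W = 1/(μ−λ) = 1/(176.14 − 51.39) = 1/124.75 = 0.008016 hr

Final: 0.008016 hr


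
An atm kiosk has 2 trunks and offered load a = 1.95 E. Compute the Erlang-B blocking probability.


B(c,a) = (a^c/c!) / Σ_{k=0}^{c} a^k/k!
a^2/2! = 1.901250
Σ terms (k=0..2): 1.00000 + 1.95000 + 1.90125 = 4.851250
B = 1.901250/4.851250 = 0.391909

Final: 0.391909


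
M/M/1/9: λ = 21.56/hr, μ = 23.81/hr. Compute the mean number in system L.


ρ = 21.56/23.81 = 0.9055
L = ρ[1 − (K+1)ρ^K + Kρ^(K+1)] / [(1−ρ)(1−ρ^(K+1))]
Numerator: 0.9055·(1 − 10·0.409265 + 9·0.370590) = 0.219732
Denominator: (0.09450)·(0.629410) = 0.059478
L = 0.219732/0.059478 = 3.6943

Final: 3.6943


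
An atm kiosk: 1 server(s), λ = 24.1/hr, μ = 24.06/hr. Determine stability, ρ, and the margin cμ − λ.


Total capacity cμ = 1·24.06 = 24.06/hr
ρ = λ/(cμ) = 24.1/24.06 = 1.0017
Stable ⇔ ρ < 1: NO
Spare capacity = cμ − λ = 24.06 − 24.1 = -0.04/hr

Final: ρ = 1.0017; unstable; margin = -0.04/hr


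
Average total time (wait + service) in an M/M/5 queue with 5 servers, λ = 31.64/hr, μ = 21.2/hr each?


a = 1.4925; ρ = 0.2985; P₀ = 0.224472
Lq = P₀·a^c·ρ/(c!(1−ρ)²) = 0.008401
Wq = Lq/λ = 0.008401/31.64 = 0.0002655 hr
W = Wq + 1/μ = 0.0002655 + 0.04717 = 0.04744 hr

Final: 0.04744 hr


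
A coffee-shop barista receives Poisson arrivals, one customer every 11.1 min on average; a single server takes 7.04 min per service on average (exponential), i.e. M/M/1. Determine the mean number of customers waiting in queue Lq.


λ = 60/11.1 = 5.4054 /hr
μ = 60/7.04 = 8.5227 /hr
ρ = λ/μ = 5.4054/8.5227 = 0.6342
Lq = ρ²/(1−ρ) = 0.4023/0.3658 = 1.0998

Final: 1.0998


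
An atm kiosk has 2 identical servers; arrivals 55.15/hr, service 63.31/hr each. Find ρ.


ρ = λ/(cμ) = 55.15/(2·63.31) = 55.15/126.62 = 0.4356

Final: 0.4356


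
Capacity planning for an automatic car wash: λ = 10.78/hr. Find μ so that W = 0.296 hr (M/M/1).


W = 1/(μ−λ) ⇒ μ − λ = 1/W = 1/0.296 = 3.3784
μ = λ + 1/W = 10.78 + 3.3784 = 14.1584 per hr

Final: 14.1584 /hr


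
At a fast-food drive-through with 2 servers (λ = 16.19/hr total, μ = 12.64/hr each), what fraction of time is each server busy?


ρ = λ/(cμ) = 16.19/(2·12.64) = 16.19/25.28 = 0.6404

Final: 0.6404


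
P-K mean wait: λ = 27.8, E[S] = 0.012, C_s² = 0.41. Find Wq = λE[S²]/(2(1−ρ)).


ρ = λ·E[S] = 27.8·0.012 = 0.3336
E[S²] = E[S]²(1+C_s²) = 0.012²·(1+0.41) = 0.0002030
Wq = λ·E[S²]/(2(1−ρ)) = 27.8·0.0002030/(2·0.6664) = 0.004235 hr

Final: 0.004235 hr


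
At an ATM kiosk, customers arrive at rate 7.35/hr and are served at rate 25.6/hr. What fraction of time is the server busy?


ρ = λ/μ = 7.35/25.6 = 0.2871

Final: 0.2871


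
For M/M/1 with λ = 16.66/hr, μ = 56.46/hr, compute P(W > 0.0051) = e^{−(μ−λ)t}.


W ~ Exponential(μ−λ) for M/M/1.
μ − λ = 56.46 − 16.66 = 39.8000
P(W > t) = e^{−(μ−λ)t} = e^{−0.2030} = 0.816295

Final: 0.816295


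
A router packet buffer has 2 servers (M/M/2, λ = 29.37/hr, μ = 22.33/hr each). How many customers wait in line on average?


a = λ/μ = 1.3153; ρ = a/2 = 0.6576
P₀ = 0.206538
Lq = P₀·a^c·ρ / (c!·(1−ρ)²) = 0.206538·1.72994·0.6576/(2·0.11721)
= 1.00232

Final: 1.00232


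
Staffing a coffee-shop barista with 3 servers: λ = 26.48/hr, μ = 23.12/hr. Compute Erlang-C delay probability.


a = λ/μ = 1.1453; ρ = a/3 = 0.3818
P₀ = 0.311890 (from M/M/c formula)
C(c,a) = [a^c/(c!(1−ρ))]·P₀ = [1.50242/(6·0.6182)]·0.311890
= 0.40504·0.311890 = 0.126327

Final: 0.126327


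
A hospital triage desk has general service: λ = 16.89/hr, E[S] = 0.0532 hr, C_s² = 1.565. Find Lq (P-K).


ρ = λ·E[S] = 16.89·0.0532 = 0.8985
Lq = ρ²(1+C_s²)/(2(1−ρ)) = 0.8074·(1+1.565)/(2·0.1015)
= 0.8074·2.5650/0.2029 = 10.20656

Final: 10.20656


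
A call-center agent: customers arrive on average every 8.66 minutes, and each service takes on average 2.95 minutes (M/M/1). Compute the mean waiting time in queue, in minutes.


λ = 60/8.66 = 6.9284 /hr
μ = 60/2.95 = 20.3390 /hr
ρ = λ/μ = 6.9284/20.3390 = 0.3406
Wq = ρ/(μ−λ) = 0.3406/(20.3390−6.9284) = 0.02540 hr
In minutes: 0.02540·60 = 1.524 min

Final: 1.524 min


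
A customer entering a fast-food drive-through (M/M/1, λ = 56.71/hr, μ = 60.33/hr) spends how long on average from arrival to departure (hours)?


W = 1/(μ−λ) = 1/(60.33 − 56.71) = 1/3.62 = 0.2762 hr

Final: 0.2762 hr


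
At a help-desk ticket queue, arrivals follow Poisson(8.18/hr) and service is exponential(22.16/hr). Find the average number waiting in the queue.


ρ = 8.18/22.16 = 0.3691
Lq = ρ²/(1−ρ) = 0.1363/0.6309 = 0.2160

Final: 0.2160


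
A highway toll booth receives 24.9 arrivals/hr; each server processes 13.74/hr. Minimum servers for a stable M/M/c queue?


Stability requires cμ > λ ⇔ c > λ/μ.
λ/μ = 24.9/13.74 = 1.8122
Minimum integer c = ⌊1.8122⌋ + 1 = 2
Check: 2·13.74 = 27.48 > 24.9, while 1·13.74 = 13.74 ≤ 24.9

Final: 2 servers


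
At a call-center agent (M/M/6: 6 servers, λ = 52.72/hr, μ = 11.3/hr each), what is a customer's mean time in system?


a = 4.6655; ρ = 0.7776; P₀ = 0.007351
Lq = P₀·a^c·ρ/(c!(1−ρ)²) = 1.65501
Wq = Lq/λ = 1.65501/52.72 = 0.03139 hr
W = Wq + 1/μ = 0.03139 + 0.08850 = 0.11989 hr

Final: 0.11989 hr
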